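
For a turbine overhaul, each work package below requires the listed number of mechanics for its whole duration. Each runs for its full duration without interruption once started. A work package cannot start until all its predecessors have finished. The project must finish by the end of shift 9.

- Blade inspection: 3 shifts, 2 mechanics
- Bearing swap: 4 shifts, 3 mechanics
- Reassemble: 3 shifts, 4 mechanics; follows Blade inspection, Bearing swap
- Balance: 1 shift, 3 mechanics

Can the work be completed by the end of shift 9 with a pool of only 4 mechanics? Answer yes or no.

The minimum achievable peak is 5; 4 < 5, so no feasible schedule stays within the cap.

no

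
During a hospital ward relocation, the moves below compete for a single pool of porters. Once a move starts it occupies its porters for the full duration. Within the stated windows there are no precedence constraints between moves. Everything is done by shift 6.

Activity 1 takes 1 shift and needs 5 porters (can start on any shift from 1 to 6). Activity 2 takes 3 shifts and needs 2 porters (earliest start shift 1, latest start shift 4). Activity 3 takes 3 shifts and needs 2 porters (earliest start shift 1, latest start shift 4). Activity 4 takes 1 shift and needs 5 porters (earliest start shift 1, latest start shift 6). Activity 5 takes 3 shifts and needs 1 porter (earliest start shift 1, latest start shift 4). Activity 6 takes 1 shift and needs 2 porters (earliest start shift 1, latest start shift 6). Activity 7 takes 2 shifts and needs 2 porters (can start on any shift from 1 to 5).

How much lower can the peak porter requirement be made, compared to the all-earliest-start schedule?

13

Early-start peak: s1:19  s2:7  s3:5  s4:0  s5:0  s6:0 ⇒ 19.
Leveled (Activity 1@1, Activity 2@2, Activity 3@2, Activity 4@5, Activity 5@4, Activity 6@6, Activity 7@2): s1:5  s2:6  s3:6  s4:5  s5:6  s6:3 ⇒ 6.
Reduction 19 − 6 = 13.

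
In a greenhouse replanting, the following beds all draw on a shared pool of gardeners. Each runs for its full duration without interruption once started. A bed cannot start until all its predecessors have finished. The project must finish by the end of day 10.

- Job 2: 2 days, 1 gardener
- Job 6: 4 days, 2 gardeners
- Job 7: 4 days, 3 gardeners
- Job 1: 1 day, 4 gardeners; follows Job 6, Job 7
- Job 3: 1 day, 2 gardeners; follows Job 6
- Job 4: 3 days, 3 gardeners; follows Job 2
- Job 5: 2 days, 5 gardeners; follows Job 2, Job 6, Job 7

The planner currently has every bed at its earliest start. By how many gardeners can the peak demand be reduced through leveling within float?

Early-start peak: d1:6  d2:6  d3:8  d4:8  d5:14  d6:5  d7:0  d8:0  d9:0  d10:0 ⇒ 14.
Leveled (Job 2@1, Job 6@3, Job 7@1, Job 1@8, Job 3@7, Job 4@5, Job 5@9): d1:4  d2:4  d3:5  d4:5  d5:5  d6:5  d7:5  d8:4  d9:5  d10:5 ⇒ 5.
Reduction 14 − 5 = 9.

9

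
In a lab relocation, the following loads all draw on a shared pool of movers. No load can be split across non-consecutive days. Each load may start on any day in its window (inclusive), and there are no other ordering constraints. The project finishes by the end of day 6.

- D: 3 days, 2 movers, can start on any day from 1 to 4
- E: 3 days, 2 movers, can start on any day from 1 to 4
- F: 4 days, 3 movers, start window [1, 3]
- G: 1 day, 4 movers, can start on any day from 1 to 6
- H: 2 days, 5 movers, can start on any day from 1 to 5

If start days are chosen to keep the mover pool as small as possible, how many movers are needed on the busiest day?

Early-start (D@1, E@1, F@1, G@1, H@1) gives peak 16: d1:16  d2:12  d3:7  d4:3  d5:0  d6:0.
Shift G→4, H→5.
Schedule D@1, E@1, F@1, G@4, H@5: d1:7  d2:7  d3:7  d4:7  d5:5  d6:5 — peak 7.
Total mover-days = 38 over 6 days ⇒ peak ≥ ⌈38/6⌉ = 7, so 7 is optimal.

7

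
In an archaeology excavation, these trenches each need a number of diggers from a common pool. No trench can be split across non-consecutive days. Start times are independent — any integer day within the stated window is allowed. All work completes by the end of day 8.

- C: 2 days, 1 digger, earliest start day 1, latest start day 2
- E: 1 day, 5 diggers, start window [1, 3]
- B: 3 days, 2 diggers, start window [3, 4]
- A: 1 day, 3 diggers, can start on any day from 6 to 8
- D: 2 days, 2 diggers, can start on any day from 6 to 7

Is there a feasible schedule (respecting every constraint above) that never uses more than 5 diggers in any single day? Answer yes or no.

Schedule C@1, E@3, B@4, A@6, D@7: d1:1  d2:1  d3:5  d4:2  d5:2  d6:5  d7:2  d8:2 — peak 5 ≤ 5.

yes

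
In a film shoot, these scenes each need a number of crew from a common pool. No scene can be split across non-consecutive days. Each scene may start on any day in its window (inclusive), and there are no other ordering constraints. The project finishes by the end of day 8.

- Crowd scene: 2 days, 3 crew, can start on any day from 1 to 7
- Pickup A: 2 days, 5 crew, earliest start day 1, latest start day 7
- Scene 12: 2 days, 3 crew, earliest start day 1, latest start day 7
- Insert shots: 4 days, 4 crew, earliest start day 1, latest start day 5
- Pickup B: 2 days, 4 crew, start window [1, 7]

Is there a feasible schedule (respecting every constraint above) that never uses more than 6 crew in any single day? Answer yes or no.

The minimum achievable peak is 7; 6 < 7, so no feasible schedule stays within the cap.

no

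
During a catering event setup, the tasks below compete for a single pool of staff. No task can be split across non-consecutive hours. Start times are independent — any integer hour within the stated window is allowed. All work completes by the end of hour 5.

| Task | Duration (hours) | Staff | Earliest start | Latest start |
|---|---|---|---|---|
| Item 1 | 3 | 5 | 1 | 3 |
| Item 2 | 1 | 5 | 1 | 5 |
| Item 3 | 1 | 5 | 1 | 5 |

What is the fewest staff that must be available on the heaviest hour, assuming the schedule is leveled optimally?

5

Early-start (Item 1@1, Item 2@1, Item 3@1) gives peak 15: h1:15  h2:5  h3:5  h4:0  h5:0.
Shift Item 2→4, Item 3→5.
Schedule Item 1@1, Item 2@4, Item 3@5: h1:5  h2:5  h3:5  h4:5  h5:5 — peak 5.
Total staffer-hours = 25 over 5 hours ⇒ peak ≥ ⌈25/5⌉ = 5, so 5 is optimal.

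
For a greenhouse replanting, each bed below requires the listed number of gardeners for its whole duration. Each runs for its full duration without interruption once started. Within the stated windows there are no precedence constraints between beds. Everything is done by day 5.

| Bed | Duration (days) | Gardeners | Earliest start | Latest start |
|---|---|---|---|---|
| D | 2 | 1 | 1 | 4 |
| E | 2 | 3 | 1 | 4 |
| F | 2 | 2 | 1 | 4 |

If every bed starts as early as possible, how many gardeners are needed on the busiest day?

6

Early-start schedule: D@1, E@1, F@1.
Load per day: day 1: 6, day 2: 6, day 3: 0, day 4: 0, day 5: 0.
Peak is 6.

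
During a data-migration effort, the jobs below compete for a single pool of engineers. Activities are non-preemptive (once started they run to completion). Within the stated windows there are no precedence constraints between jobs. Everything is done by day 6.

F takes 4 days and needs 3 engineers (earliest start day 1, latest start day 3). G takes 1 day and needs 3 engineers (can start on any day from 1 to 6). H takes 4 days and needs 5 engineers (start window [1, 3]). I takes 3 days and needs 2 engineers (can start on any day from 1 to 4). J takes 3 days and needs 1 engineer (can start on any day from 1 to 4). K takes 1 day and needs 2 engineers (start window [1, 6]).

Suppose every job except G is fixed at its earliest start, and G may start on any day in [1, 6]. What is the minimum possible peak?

13

G@1: d1:16  d2:11  d3:11  d4:8  d5:0  d6:0 → peak 16
G@2: d1:13  d2:14  d3:11  d4:8  d5:0  d6:0 → peak 14
G@3: d1:13  d2:11  d3:14  d4:8  d5:0  d6:0 → peak 14
G@4: d1:13  d2:11  d3:11  d4:11  d5:0  d6:0 → peak 13
G@5: d1:13  d2:11  d3:11  d4:8  d5:3  d6:0 → peak 13
G@6: d1:13  d2:11  d3:11  d4:8  d5:0  d6:3 → peak 13
Best is G@4, peak 13.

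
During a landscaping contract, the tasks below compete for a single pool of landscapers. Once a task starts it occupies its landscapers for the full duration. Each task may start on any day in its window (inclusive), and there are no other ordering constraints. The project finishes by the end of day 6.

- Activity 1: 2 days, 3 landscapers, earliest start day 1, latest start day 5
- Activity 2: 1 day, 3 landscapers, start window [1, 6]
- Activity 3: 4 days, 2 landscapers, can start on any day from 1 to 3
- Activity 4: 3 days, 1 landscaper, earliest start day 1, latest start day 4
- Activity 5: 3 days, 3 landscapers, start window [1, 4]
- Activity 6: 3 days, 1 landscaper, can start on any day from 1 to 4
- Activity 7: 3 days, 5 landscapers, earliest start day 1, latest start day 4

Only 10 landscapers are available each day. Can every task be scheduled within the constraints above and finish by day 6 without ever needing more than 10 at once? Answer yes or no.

Schedule Activity 1@1, Activity 2@1, Activity 3@2, Activity 4@2, Activity 5@1, Activity 6@3, Activity 7@4: d1:9  d2:9  d3:7  d4:9  d5:8  d6:5 — peak 9 ≤ 10.

yes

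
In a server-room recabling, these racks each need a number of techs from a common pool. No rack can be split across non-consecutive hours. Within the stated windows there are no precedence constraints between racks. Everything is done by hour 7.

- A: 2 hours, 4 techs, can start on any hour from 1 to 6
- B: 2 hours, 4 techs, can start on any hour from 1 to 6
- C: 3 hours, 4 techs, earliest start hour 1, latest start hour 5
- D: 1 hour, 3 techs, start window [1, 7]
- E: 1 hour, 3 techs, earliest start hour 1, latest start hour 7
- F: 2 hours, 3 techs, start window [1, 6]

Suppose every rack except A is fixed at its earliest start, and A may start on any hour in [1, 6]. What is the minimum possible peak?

17

A@1: h1:21  h2:15  h3:4  h4:0  h5:0  h6:0  h7:0 → peak 21
A@2: h1:17  h2:15  h3:8  h4:0  h5:0  h6:0  h7:0 → peak 17
A@3: h1:17  h2:11  h3:8  h4:4  h5:0  h6:0  h7:0 → peak 17
A@4: h1:17  h2:11  h3:4  h4:4  h5:4  h6:0  h7:0 → peak 17
A@5: h1:17  h2:11  h3:4  h4:0  h5:4  h6:4  h7:0 → peak 17
A@6: h1:17  h2:11  h3:4  h4:0  h5:0  h6:4  h7:4 → peak 17
Best is A@2, peak 17.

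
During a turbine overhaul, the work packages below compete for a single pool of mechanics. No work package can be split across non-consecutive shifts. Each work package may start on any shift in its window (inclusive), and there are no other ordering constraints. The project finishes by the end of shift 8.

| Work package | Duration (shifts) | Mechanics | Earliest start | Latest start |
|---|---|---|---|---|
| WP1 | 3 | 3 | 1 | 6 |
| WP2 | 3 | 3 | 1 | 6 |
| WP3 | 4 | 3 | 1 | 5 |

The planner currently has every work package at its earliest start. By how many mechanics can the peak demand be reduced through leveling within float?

Early-start peak: s1:9  s2:9  s3:9  s4:3  s5:0  s6:0  s7:0  s8:0 ⇒ 9.
Leveled (WP1@1, WP2@1, WP3@4): s1:6  s2:6  s3:6  s4:3  s5:3  s6:3  s7:3  s8:0 ⇒ 6.
Reduction 9 − 6 = 3.

3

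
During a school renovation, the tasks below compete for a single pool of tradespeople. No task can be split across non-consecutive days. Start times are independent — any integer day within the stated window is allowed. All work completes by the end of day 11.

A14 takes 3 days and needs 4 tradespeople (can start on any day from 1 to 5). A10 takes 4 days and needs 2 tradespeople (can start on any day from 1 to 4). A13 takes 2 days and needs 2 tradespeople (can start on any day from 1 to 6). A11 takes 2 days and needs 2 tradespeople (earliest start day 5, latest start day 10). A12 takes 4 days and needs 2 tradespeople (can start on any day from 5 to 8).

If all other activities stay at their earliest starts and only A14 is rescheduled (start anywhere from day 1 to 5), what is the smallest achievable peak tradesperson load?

A14@1: d1:8  d2:8  d3:6  d4:2  d5:4  d6:4  d7:2  d8:2  d9:0  d10:0  d11:0 → peak 8
A14@2: d1:4  d2:8  d3:6  d4:6  d5:4  d6:4  d7:2  d8:2  d9:0  d10:0  d11:0 → peak 8
A14@3: d1:4  d2:4  d3:6  d4:6  d5:8  d6:4  d7:2  d8:2  d9:0  d10:0  d11:0 → peak 8
A14@4: d1:4  d2:4  d3:2  d4:6  d5:8  d6:8  d7:2  d8:2  d9:0  d10:0  d11:0 → peak 8
A14@5: d1:4  d2:4  d3:2  d4:2  d5:8  d6:8  d7:6  d8:2  d9:0  d10:0  d11:0 → peak 8
Best is A14@1, peak 8.

8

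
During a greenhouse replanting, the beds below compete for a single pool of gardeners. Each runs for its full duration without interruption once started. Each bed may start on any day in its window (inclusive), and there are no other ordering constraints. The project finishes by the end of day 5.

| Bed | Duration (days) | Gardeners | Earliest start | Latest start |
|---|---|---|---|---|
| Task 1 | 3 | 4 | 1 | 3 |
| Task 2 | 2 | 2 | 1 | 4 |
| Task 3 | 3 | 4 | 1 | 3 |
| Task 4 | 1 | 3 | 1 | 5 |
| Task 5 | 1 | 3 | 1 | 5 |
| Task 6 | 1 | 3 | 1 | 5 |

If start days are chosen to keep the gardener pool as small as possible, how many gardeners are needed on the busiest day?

Early-start (Task 1@1, Task 2@1, Task 3@1, Task 4@1, Task 5@1, Task 6@1) gives peak 19: d1:19  d2:10  d3:8  d4:0  d5:0.
Shift Task 2→4, Task 4→4, Task 5→4, Task 6→5.
Schedule Task 1@1, Task 2@4, Task 3@1, Task 4@4, Task 5@4, Task 6@5: d1:8  d2:8  d3:8  d4:8  d5:5 — peak 8.
Total gardener-days = 37 over 5 days ⇒ peak ≥ ⌈37/5⌉ = 8, so 8 is optimal.

8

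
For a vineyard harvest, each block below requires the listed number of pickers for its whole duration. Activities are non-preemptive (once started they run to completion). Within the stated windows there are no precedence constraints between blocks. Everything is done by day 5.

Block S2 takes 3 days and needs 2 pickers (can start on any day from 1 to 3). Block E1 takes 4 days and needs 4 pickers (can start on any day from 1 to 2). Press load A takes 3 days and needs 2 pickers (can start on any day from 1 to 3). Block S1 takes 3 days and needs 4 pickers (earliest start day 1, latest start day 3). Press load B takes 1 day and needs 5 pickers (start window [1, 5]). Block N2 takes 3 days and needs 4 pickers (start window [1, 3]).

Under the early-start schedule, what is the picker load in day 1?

At early start, day 1 has: Block S2, Block E1, Press load A, Block S1, Press load B, Block N2.
Demand: 2 + 4 + 2 + 4 + 5 + 4 = 21.

21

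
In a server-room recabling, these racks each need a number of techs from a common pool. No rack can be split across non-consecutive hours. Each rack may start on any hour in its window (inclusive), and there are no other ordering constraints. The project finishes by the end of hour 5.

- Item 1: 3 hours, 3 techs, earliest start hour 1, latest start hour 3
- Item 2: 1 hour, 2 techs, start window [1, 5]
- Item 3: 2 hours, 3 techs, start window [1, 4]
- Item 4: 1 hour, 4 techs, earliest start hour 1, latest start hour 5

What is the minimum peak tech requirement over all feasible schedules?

6

Early-start (Item 1@1, Item 2@1, Item 3@1, Item 4@1) gives peak 12: h1:12  h2:6  h3:3  h4:0  h5:0.
Shift Item 3→2, Item 4→4.
Schedule Item 1@1, Item 2@1, Item 3@2, Item 4@4: h1:5  h2:6  h3:6  h4:4  h5:0 — peak 6.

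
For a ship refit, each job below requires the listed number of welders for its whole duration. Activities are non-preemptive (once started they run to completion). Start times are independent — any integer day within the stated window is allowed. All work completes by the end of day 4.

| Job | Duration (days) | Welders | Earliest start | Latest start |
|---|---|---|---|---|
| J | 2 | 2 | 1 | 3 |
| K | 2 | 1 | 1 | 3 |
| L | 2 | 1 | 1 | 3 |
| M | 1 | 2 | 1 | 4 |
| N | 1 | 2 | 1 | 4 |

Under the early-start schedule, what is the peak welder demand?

8

Early-start schedule: J@1, K@1, L@1, M@1, N@1.
Load per day: day 1: 8, day 2: 4, day 3: 0, day 4: 0.
Peak is 8.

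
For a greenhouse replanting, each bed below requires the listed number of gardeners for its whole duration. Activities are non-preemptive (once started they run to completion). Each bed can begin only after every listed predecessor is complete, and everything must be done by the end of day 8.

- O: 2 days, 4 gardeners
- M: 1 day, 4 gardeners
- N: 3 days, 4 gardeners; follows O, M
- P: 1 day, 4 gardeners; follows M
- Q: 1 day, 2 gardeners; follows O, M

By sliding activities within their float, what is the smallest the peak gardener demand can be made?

4

Early-start (O@1, M@1, N@3, P@2, Q@3) gives peak 8: d1:8  d2:8  d3:6  d4:4  d5:4  d6:0  d7:0  d8:0.
Shift M→3, N→4, P→7, Q→8.
Schedule O@1, M@3, N@4, P@7, Q@8: d1:4  d2:4  d3:4  d4:4  d5:4  d6:4  d7:4  d8:2 — peak 4.
Total gardener-days = 30 over 8 days ⇒ peak ≥ ⌈30/8⌉ = 4, so 4 is optimal.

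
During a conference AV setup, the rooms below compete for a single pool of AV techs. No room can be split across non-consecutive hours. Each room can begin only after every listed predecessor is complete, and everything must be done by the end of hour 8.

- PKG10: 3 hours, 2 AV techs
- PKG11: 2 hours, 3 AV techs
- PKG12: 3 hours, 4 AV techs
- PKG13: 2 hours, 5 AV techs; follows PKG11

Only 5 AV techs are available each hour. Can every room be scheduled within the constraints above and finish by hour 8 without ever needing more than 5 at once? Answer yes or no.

Schedule PKG10@1, PKG11@1, PKG12@4, PKG13@7: h1:5  h2:5  h3:2  h4:4  h5:4  h6:4  h7:5  h8:5 — peak 5 ≤ 5.

yes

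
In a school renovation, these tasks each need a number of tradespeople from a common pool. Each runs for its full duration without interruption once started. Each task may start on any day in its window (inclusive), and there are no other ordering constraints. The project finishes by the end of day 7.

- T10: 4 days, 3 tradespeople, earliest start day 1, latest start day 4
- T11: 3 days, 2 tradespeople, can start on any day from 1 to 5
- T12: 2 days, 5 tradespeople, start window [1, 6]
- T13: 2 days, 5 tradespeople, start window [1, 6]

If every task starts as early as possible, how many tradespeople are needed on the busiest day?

15

Early-start schedule: T10@1, T11@1, T12@1, T13@1.
Load per day: day 1: 15, day 2: 15, day 3: 5, day 4: 3, day 5: 0, day 6: 0, day 7: 0.
Peak is 15.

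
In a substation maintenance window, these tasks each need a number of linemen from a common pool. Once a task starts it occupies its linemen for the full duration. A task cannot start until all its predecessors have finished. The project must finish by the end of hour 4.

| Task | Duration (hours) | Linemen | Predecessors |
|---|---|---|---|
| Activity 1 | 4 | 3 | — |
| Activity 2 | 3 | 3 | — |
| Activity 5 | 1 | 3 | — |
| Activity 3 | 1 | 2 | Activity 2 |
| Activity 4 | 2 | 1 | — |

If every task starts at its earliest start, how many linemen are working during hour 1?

At early start, hour 1 has: Activity 1, Activity 2, Activity 5, Activity 4.
Demand: 3 + 3 + 3 + 1 = 10.

10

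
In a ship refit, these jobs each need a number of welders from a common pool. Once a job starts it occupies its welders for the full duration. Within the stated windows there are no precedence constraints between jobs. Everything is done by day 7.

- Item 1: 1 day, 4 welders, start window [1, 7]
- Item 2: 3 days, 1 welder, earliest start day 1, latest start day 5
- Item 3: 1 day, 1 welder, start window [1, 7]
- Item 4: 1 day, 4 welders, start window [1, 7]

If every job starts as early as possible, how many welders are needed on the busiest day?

Early-start schedule: Item 1@1, Item 2@1, Item 3@1, Item 4@1.
Load per day: day 1: 10, day 2: 1, day 3: 1, day 4: 0, day 5: 0, day 6: 0, day 7: 0.
Peak is 10.

10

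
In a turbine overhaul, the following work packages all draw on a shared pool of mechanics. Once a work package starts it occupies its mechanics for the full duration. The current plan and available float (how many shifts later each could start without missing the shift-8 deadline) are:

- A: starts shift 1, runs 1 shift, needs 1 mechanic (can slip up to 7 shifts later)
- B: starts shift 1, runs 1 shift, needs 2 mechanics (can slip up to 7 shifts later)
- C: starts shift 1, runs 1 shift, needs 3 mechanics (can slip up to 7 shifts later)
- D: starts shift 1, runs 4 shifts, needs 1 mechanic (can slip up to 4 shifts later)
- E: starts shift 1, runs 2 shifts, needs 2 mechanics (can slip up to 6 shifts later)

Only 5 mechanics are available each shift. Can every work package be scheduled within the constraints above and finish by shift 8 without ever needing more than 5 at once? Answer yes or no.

yes

Schedule A@1, B@1, C@2, D@3, E@3: s1:3  s2:3  s3:3  s4:3  s5:1  s6:1  s7:0  s8:0 — peak 3 ≤ 5.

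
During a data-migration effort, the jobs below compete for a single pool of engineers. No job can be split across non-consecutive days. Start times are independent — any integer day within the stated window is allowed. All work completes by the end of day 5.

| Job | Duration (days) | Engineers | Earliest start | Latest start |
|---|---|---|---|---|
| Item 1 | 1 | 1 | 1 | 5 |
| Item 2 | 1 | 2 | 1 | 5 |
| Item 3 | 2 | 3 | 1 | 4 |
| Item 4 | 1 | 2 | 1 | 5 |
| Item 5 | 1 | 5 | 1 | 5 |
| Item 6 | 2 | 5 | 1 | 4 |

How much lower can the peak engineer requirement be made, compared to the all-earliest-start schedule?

12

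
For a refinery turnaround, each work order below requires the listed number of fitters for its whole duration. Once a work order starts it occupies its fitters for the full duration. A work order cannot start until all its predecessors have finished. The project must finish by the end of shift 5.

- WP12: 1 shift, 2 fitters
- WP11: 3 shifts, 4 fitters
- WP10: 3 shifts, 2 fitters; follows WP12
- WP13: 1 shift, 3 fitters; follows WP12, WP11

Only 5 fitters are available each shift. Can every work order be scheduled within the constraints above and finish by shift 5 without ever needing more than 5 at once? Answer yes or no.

no

The minimum achievable peak is 6; 5 < 6, so no feasible schedule stays within the cap.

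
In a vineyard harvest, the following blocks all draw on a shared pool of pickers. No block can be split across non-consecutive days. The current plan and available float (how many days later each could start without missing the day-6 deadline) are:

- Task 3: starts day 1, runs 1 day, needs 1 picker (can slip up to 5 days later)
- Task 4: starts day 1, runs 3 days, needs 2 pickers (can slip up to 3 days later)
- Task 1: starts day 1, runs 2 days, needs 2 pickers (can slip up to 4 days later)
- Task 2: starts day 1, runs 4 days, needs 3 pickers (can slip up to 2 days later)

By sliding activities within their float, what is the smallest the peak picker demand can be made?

5

Early-start (Task 3@1, Task 4@1, Task 1@1, Task 2@1) gives peak 8: d1:8  d2:7  d3:5  d4:3  d5:0  d6:0.
Shift Task 2→3.
Schedule Task 3@1, Task 4@1, Task 1@1, Task 2@3: d1:5  d2:4  d3:5  d4:3  d5:3  d6:3 — peak 5.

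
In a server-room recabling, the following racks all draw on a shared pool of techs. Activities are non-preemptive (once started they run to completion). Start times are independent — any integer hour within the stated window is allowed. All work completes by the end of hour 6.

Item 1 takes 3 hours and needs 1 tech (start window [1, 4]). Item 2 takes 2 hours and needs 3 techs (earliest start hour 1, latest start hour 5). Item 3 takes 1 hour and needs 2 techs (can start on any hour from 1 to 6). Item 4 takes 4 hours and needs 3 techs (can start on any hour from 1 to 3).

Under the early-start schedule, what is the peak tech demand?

9

Early-start schedule: Item 1@1, Item 2@1, Item 3@1, Item 4@1.
Load per hour: hour 1: 9, hour 2: 7, hour 3: 4, hour 4: 3, hour 5: 0, hour 6: 0.
Peak is 9.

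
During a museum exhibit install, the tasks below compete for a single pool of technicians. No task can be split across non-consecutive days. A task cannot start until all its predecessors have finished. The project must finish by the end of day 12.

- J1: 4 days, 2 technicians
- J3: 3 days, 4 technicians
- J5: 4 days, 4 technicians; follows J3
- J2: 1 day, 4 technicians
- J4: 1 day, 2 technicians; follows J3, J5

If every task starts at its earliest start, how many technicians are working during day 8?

At early start, day 8 has: J4.
Demand: 2 = 2.

2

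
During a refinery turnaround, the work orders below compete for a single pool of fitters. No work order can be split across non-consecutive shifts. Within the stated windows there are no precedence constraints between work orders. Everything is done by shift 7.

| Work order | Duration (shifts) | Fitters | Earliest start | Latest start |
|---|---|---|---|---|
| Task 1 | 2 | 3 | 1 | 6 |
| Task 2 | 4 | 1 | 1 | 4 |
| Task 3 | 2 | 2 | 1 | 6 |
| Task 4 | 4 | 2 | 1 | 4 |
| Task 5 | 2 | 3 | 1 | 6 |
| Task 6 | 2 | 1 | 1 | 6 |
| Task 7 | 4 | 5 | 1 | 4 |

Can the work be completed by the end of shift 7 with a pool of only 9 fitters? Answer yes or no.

yes

Schedule Task 1@1, Task 2@1, Task 3@1, Task 4@1, Task 5@5, Task 6@1, Task 7@3: s1:9  s2:9  s3:8  s4:8  s5:8  s6:8  s7:0 — peak 9 ≤ 9.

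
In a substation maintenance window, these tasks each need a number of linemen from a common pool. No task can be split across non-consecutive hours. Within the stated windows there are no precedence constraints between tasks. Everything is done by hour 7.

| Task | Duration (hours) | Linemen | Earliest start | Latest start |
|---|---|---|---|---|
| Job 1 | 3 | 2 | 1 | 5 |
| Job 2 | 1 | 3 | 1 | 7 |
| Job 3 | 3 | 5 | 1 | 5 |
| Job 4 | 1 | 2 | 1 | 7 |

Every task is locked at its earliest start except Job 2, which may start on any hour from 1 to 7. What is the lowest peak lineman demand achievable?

9

Job 2@1: h1:12  h2:7  h3:7  h4:0  h5:0  h6:0  h7:0 → peak 12
Job 2@2: h1:9  h2:10  h3:7  h4:0  h5:0  h6:0  h7:0 → peak 10
Job 2@3: h1:9  h2:7  h3:10  h4:0  h5:0  h6:0  h7:0 → peak 10
Job 2@4: h1:9  h2:7  h3:7  h4:3  h5:0  h6:0  h7:0 → peak 9
Job 2@5: h1:9  h2:7  h3:7  h4:0  h5:3  h6:0  h7:0 → peak 9
Job 2@6: h1:9  h2:7  h3:7  h4:0  h5:0  h6:3  h7:0 → peak 9
Job 2@7: h1:9  h2:7  h3:7  h4:0  h5:0  h6:0  h7:3 → peak 9
Best is Job 2@4, peak 9.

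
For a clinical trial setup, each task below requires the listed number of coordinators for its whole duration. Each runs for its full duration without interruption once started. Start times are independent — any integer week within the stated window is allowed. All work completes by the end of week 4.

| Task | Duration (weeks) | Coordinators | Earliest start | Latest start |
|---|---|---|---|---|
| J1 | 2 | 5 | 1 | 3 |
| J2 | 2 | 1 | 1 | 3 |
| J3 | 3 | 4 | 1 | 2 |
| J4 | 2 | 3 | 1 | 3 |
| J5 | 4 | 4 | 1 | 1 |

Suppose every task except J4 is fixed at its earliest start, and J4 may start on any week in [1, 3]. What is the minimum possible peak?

14

J4@1: w1:17  w2:17  w3:8  w4:4 → peak 17
J4@2: w1:14  w2:17  w3:11  w4:4 → peak 17
J4@3: w1:14  w2:14  w3:11  w4:7 → peak 14
Best is J4@3, peak 14.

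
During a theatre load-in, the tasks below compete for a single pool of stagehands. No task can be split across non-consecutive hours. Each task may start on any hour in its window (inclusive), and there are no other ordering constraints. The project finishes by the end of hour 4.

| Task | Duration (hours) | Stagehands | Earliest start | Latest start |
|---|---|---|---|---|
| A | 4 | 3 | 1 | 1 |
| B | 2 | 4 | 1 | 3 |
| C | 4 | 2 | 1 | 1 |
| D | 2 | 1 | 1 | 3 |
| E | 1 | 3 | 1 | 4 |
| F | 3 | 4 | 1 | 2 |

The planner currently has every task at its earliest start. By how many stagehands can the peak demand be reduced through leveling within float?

4

Early-start peak: h1:17  h2:14  h3:9  h4:5 ⇒ 17.
Leveled (A@1, B@1, C@1, D@3, E@1, F@2): h1:12  h2:13  h3:10  h4:10 ⇒ 13.
Reduction 17 − 13 = 4.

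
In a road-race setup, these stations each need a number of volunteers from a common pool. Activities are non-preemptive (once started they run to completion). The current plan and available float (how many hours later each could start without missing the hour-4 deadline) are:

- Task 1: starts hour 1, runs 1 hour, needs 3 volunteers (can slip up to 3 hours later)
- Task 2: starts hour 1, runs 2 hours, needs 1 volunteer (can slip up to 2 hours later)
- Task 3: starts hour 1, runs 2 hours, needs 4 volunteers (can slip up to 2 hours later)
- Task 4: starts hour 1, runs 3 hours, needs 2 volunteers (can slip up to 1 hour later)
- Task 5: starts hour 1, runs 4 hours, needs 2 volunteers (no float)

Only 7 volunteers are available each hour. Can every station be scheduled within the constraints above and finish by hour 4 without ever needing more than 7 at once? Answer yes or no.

no

The minimum achievable peak is 8; 7 < 8, so no feasible schedule stays within the cap.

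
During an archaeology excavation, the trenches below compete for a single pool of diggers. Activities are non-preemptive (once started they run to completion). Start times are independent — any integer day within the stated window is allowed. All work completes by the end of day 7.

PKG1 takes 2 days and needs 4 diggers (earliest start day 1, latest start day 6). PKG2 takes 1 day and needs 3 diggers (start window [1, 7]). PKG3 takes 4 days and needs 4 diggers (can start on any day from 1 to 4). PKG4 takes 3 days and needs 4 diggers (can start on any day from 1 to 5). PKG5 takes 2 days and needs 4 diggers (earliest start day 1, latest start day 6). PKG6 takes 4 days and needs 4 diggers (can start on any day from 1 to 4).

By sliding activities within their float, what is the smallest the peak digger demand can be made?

12

Early-start (PKG1@1, PKG2@1, PKG3@1, PKG4@1, PKG5@1, PKG6@1) gives peak 23: d1:23  d2:20  d3:12  d4:8  d5:0  d6:0  d7:0.
Shift PKG4→2, PKG5→5, PKG6→3.
Schedule PKG1@1, PKG2@1, PKG3@1, PKG4@2, PKG5@5, PKG6@3: d1:11  d2:12  d3:12  d4:12  d5:8  d6:8  d7:0 — peak 12.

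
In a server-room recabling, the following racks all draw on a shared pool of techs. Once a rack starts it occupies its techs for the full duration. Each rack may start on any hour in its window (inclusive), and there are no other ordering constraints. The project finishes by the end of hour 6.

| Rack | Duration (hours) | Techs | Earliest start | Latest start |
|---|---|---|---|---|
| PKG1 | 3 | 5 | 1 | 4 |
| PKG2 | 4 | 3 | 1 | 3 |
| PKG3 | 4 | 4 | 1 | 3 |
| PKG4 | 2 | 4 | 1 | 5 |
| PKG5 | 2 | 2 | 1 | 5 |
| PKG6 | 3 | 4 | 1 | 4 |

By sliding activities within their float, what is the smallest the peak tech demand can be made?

12

Early-start (PKG1@1, PKG2@1, PKG3@1, PKG4@1, PKG5@1, PKG6@1) gives peak 22: h1:22  h2:22  h3:16  h4:7  h5:0  h6:0.
Shift PKG4→5, PKG5→5, PKG6→4.
Schedule PKG1@1, PKG2@1, PKG3@1, PKG4@5, PKG5@5, PKG6@4: h1:12  h2:12  h3:12  h4:11  h5:10  h6:10 — peak 12.
Total tech-hours = 67 over 6 hours ⇒ peak ≥ ⌈67/6⌉ = 12, so 12 is optimal.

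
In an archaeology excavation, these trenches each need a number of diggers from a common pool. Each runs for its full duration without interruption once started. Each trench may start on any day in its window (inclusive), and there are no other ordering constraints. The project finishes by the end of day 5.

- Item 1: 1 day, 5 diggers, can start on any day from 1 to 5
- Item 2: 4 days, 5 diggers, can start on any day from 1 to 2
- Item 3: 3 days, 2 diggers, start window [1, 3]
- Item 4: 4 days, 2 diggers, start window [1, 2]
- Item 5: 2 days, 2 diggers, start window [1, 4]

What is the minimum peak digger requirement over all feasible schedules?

Early-start (Item 1@1, Item 2@1, Item 3@1, Item 4@1, Item 5@1) gives peak 16: d1:16  d2:11  d3:9  d4:7  d5:0.
Shift Item 2→2, Item 5→4.
Schedule Item 1@1, Item 2@2, Item 3@1, Item 4@1, Item 5@4: d1:9  d2:9  d3:9  d4:9  d5:7 — peak 9.
Total digger-days = 43 over 5 days ⇒ peak ≥ ⌈43/5⌉ = 9, so 9 is optimal.

9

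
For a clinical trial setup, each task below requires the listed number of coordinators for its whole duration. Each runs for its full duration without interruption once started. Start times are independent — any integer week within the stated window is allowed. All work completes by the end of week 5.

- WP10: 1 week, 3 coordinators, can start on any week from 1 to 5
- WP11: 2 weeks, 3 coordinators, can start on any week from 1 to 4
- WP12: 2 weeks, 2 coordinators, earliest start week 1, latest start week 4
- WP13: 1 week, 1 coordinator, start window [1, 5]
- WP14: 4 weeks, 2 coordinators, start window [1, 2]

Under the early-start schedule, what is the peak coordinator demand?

11

Early-start schedule: WP10@1, WP11@1, WP12@1, WP13@1, WP14@1.
Load per week: week 1: 11, week 2: 7, week 3: 2, week 4: 2, week 5: 0.
Peak is 11.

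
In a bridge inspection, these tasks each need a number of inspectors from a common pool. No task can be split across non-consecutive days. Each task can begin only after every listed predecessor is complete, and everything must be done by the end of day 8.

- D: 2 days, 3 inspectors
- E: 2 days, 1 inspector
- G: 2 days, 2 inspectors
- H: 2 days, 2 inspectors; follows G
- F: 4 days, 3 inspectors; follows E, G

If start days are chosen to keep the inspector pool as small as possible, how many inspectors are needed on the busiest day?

Early-start (D@1, E@1, G@1, H@3, F@3) gives peak 6: d1:6  d2:6  d3:5  d4:5  d5:3  d6:3  d7:0  d8:0.
Shift G→3, H→5, F→5.
Schedule D@1, E@1, G@3, H@5, F@5: d1:4  d2:4  d3:2  d4:2  d5:5  d6:5  d7:3  d8:3 — peak 5.

5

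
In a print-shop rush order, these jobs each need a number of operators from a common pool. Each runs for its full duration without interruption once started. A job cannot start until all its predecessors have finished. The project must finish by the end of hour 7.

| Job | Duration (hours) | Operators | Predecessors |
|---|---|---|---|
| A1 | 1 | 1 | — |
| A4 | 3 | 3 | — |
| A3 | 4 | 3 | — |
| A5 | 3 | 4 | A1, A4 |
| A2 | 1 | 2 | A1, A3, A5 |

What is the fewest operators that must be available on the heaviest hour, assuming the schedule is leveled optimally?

7

Schedule A1@1, A4@1, A3@1, A5@4, A2@7: h1:7  h2:6  h3:6  h4:7  h5:4  h6:4  h7:2 — peak 7.
No arrangement of the 9 feasible schedules does better.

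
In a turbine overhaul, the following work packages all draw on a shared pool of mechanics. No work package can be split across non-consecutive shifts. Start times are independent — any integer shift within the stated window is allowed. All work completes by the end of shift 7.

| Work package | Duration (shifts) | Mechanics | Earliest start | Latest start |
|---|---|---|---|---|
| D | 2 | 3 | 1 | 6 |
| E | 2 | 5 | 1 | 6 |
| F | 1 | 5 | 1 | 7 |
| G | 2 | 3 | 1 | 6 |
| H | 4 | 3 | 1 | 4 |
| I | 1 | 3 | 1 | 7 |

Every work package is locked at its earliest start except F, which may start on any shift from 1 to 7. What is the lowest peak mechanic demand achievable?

F@1: s1:22  s2:14  s3:3  s4:3  s5:0  s6:0  s7:0 → peak 22
F@2: s1:17  s2:19  s3:3  s4:3  s5:0  s6:0  s7:0 → peak 19
F@3: s1:17  s2:14  s3:8  s4:3  s5:0  s6:0  s7:0 → peak 17
F@4: s1:17  s2:14  s3:3  s4:8  s5:0  s6:0  s7:0 → peak 17
F@5: s1:17  s2:14  s3:3  s4:3  s5:5  s6:0  s7:0 → peak 17
F@6: s1:17  s2:14  s3:3  s4:3  s5:0  s6:5  s7:0 → peak 17
F@7: s1:17  s2:14  s3:3  s4:3  s5:0  s6:0  s7:5 → peak 17
Best is F@3, peak 17.

17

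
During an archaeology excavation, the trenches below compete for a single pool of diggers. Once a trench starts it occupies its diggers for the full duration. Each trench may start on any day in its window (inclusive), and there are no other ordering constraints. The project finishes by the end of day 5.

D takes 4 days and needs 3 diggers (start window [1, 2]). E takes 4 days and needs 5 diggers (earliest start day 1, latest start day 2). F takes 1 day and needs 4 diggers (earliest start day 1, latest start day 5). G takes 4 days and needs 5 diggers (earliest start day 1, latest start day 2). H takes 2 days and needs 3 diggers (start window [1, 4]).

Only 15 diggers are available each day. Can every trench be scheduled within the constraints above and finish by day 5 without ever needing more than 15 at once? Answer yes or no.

no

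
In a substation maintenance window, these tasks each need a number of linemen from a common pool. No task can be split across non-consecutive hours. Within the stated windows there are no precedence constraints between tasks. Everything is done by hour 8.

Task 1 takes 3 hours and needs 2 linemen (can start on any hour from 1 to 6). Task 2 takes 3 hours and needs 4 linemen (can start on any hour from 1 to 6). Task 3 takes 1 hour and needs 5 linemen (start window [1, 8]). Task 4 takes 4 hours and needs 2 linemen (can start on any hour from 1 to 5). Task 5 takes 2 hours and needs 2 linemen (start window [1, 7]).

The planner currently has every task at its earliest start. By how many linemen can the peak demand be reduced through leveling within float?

Early-start peak: h1:15  h2:10  h3:8  h4:2  h5:0  h6:0  h7:0  h8:0 ⇒ 15.
Leveled (Task 1@1, Task 2@1, Task 3@4, Task 4@5, Task 5@5): h1:6  h2:6  h3:6  h4:5  h5:4  h6:4  h7:2  h8:2 ⇒ 6.
Reduction 15 − 6 = 9.

9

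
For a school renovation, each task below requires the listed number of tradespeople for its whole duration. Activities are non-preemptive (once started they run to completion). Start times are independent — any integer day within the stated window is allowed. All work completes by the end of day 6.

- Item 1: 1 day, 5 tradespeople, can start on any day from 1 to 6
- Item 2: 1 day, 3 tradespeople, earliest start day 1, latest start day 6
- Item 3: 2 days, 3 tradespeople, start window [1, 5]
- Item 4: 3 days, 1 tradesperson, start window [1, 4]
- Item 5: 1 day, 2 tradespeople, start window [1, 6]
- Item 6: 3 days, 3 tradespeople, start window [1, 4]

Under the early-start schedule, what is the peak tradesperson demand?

Early-start schedule: Item 1@1, Item 2@1, Item 3@1, Item 4@1, Item 5@1, Item 6@1.
Load per day: day 1: 17, day 2: 7, day 3: 4, day 4: 0, day 5: 0, day 6: 0.
Peak is 17.

17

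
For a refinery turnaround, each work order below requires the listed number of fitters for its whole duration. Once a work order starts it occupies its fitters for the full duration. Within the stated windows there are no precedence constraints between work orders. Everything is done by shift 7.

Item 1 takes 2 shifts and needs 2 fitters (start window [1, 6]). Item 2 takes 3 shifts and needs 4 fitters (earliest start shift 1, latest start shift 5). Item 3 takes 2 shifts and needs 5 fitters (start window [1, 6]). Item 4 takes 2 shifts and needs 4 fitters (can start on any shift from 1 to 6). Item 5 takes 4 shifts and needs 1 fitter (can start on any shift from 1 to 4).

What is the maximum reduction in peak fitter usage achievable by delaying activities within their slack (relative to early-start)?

10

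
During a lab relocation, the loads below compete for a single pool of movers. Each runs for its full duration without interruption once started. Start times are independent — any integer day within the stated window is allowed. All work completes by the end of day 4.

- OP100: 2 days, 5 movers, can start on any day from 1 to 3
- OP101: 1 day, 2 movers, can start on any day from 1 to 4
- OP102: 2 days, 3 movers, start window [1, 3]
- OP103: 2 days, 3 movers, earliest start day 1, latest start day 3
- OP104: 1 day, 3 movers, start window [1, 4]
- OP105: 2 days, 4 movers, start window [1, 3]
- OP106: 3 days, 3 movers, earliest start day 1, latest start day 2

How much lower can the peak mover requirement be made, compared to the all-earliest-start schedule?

Early-start peak: d1:23  d2:18  d3:3  d4:0 ⇒ 23.
Leveled (OP100@1, OP101@1, OP102@3, OP103@3, OP104@3, OP105@1, OP106@2): d1:11  d2:12  d3:12  d4:9 ⇒ 12.
Reduction 23 − 12 = 11.

11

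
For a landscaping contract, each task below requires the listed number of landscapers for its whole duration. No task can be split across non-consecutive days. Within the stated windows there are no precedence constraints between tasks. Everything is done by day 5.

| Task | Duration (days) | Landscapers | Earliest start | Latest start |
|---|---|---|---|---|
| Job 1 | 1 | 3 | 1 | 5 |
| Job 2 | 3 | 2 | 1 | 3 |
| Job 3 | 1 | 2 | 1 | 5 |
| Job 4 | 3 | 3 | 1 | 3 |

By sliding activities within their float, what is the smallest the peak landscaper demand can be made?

5

Early-start (Job 1@1, Job 2@1, Job 3@1, Job 4@1) gives peak 10: d1:10  d2:5  d3:5  d4:0  d5:0.
Shift Job 3→2, Job 4→3.
Schedule Job 1@1, Job 2@1, Job 3@2, Job 4@3: d1:5  d2:4  d3:5  d4:3  d5:3 — peak 5.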